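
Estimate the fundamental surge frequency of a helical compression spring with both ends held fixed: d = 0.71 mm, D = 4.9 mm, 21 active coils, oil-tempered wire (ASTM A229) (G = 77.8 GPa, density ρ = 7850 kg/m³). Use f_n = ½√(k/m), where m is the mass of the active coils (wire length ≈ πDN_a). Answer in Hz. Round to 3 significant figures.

k = Gd⁴/(8D³N_a) = (77.8×10³)(0.71⁴)/(8·4.9³·21) = 1.0003 N/mm = 1000.3 N/m
Wire length L = πDN_a = π·4.9·21 = 323.27 mm
m = ρ·(πd²/4)·L = 7850 × 0.39592×10⁻⁶ m² × 0.32327 m = 0.0010047 kg
f_n = ½√(k/m) = 0.5·√(1000.3/0.0010047) = 0.5·√(9.9558e+05) = 498.89 Hz

499 Hz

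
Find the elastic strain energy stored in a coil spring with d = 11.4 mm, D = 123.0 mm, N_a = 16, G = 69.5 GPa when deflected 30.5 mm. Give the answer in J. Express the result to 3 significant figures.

k = Gd⁴/(8D³N_a) = (69.5×10³)(11.4⁴)/(8·123.0³·16) = 4.9281 N/mm
U = ½kδ² = 0.5 × 4.9281 × 30.5² = 2292.2 N·mm = 2.2922 J

2.29 J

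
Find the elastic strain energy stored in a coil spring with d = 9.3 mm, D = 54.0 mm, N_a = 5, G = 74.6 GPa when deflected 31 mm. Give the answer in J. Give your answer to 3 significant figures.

k = Gd⁴/(8D³N_a) = (74.6×10³)(9.3⁴)/(8·54.0³·5) = 88.599 N/mm
U = ½kδ² = 0.5 × 88.599 × 31² = 42572 N·mm = 42.572 J

42.6 J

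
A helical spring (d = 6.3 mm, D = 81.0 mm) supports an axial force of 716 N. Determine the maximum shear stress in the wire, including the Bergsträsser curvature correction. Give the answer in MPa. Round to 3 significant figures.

652 MPa

Spring index C = D/d = 81.0/6.3 = 12.8571
K_B = (4C+2)/(4C−3) = 53.429/48.429 = 1.1032
τ₀ = 8FD/(πd³) = 8·716·81.0/(π·6.3³) = 463968/785.55 = 590.63 MPa
τ_max = K·τ₀ = 1.1032 × 590.63 = 651.61 MPa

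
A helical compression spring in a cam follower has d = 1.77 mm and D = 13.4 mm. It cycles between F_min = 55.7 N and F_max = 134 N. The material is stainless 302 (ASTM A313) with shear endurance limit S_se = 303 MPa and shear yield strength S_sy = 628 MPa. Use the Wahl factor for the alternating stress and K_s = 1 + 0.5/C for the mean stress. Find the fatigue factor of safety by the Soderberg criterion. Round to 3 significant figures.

0.515

C = D/d = 13.4/1.77 = 7.5706; K_W = (4C−1)/(4C−4)+0.615/C = 1.1954; K_s = 1+0.5/C = 1.0660
F_a = (F_max−F_min)/2 = 39.15 N; F_m = (F_max+F_min)/2 = 94.85 N
τ_a = K_W·8F_aD/(πd³) = 1.1954 × 240.91 = 287.98 MPa
τ_m = K_s·8F_mD/(πd³) = 1.0660 × 583.66 = 622.21 MPa
Soderberg: 1/n_f = τ_a/S_se + τ_m/S_sy = 287.98/303 + 622.21/628 = 0.95043 + 0.99078 = 1.9412
n_f = 1/1.9412 = 0.5151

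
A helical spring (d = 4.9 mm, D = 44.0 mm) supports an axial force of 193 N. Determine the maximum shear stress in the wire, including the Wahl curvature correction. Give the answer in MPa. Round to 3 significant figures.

214 MPa

Spring index C = D/d = 44.0/4.9 = 8.9796
K_W = (4C−1)/(4C−4) + 0.615/C = 34.918/31.918 + 0.0685 = 1.1625
τ₀ = 8FD/(πd³) = 8·193·44.0/(π·4.9³) = 67936/369.61 = 183.81 MPa
τ_max = K·τ₀ = 1.1625 × 183.81 = 213.67 MPa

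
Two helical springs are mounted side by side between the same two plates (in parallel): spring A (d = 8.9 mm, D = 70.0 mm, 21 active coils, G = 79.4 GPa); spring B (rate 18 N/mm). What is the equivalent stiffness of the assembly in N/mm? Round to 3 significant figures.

26.6 N/mm

k_A = Gd⁴/(8D³N_a) = (79.4×10³)(8.9⁴)/(8·70.0³·21) = 8.6452 N/mm
Parallel: k_eq = 8.6452 + 18 = 26.645 N/mm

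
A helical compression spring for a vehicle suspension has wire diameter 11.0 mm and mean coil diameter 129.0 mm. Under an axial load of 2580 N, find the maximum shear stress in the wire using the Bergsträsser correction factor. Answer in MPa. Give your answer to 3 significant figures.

709 MPa

Spring index C = D/d = 129.0/11.0 = 11.7273
K_B = (4C+2)/(4C−3) = 48.909/43.909 = 1.1139
τ₀ = 8FD/(πd³) = 8·2580·129.0/(π·11.0³) = 2.66256e+06/4181.5 = 636.75 MPa
τ_max = K·τ₀ = 1.1139 × 636.75 = 709.26 MPa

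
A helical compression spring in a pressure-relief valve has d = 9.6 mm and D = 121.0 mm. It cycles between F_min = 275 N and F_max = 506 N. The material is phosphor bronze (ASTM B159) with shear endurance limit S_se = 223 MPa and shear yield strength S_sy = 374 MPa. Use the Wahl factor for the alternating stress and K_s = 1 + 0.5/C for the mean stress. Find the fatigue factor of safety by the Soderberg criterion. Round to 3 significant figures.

C = D/d = 121.0/9.6 = 12.6042; K_W = (4C−1)/(4C−4)+0.615/C = 1.1134; K_s = 1+0.5/C = 1.0397
F_a = (F_max−F_min)/2 = 115.5 N; F_m = (F_max+F_min)/2 = 390.5 N
τ_a = K_W·8F_aD/(πd³) = 1.1134 × 40.225 = 44.787 MPa
τ_m = K_s·8F_mD/(πd³) = 1.0397 × 136 = 141.39 MPa
Soderberg: 1/n_f = τ_a/S_se + τ_m/S_sy = 44.787/223 + 141.39/374 = 0.20084 + 0.37806 = 0.5789
n_f = 1/0.5789 = 1.727

1.73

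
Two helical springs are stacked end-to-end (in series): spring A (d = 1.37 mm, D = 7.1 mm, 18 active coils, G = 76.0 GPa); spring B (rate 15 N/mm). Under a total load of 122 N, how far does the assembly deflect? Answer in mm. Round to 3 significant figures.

31.6 mm

k_A = Gd⁴/(8D³N_a) = (76.0×10³)(1.37⁴)/(8·7.1³·18) = 5.1947 N/mm
Series: 1/k_eq = 1/5.1947 + 1/15 = 0.25917; k_eq = 3.8584 N/mm
δ = F/k_eq = 122/3.8584 = 31.619 mm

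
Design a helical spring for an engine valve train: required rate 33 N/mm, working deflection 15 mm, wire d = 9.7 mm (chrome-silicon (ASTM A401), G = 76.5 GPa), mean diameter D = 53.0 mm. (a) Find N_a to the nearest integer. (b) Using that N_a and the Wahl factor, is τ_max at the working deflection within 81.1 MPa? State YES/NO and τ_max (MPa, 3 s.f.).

(a) 17 coils; (b) NO, τ_max = 95.0 MPa

N_a = Gd⁴/(8D³k) = (76.5×10³)(9.7⁴)/(8·53.0³·33) = 17.23 → N_a = 17
Actual rate k = Gd⁴/(8D³·17) = 33.449 N/mm
Working load F = kδ = 33.449·15 = 501.73 N
C = 53.0/9.7 = 5.4639; K_W = (4C−1)/(4C−4)+0.615/C = 1.2806
τ_max = K_W·8FD/(πd³) = 1.2806·74.195 = 95.012 MPa
τ_max > 81.1 MPa → exceeds allowable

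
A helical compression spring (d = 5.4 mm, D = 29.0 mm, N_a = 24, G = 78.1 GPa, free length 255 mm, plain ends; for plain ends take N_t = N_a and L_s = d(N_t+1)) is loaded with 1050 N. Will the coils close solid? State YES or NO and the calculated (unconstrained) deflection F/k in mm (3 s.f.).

k = Gd⁴/(8D³N_a) = (78.1×10³)(5.4⁴)/(8·29.0³·24) = 14.182 N/mm
N_t = 24; L_s = 5.4·25 = 135 mm; δ_solid = L₀ − L_s = 255 − 135 = 120 mm
δ = F/k = 1050/14.182 = 74.039 mm
δ < δ_solid → spring does not go solid

NO, δ = 74.0 mm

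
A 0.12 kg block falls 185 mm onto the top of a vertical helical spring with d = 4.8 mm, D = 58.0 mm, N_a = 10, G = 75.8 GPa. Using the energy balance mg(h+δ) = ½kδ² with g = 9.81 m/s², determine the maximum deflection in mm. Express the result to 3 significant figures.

k = Gd⁴/(8D³N_a) = (75.8×10³)(4.8⁴)/(8·58.0³·10) = 2.5779 N/mm
W = mg = 0.12 × 9.81 = 1.1772 N
½kδ² − Wδ − Wh = 0 → δ = (W + √(W² + 2kWh))/k
δ = (1.1772 + √(1.3858 + 1122.83))/2.5779 = (1.1772 + 33.529)/2.5779 = 13.463 mm

13.5 mm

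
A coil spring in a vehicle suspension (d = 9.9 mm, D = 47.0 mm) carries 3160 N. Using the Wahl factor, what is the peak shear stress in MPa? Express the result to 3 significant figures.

518 MPa

Spring index C = D/d = 47.0/9.9 = 4.7475
K_W = (4C−1)/(4C−4) + 0.615/C = 17.990/14.990 + 0.1295 = 1.3297
τ₀ = 8FD/(πd³) = 8·3160·47.0/(π·9.9³) = 1.18816e+06/3048.3 = 389.78 MPa
τ_max = K·τ₀ = 1.3297 × 389.78 = 518.28 MPa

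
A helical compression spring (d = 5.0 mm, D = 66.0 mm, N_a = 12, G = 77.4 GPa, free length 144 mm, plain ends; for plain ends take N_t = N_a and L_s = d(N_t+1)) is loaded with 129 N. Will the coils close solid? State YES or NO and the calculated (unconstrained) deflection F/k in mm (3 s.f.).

k = Gd⁴/(8D³N_a) = (77.4×10³)(5.0⁴)/(8·66.0³·12) = 1.7527 N/mm
N_t = 12; L_s = 5.0·13 = 65 mm; δ_solid = L₀ − L_s = 144 − 65 = 79 mm
δ = F/k = 129/1.7527 = 73.599 mm
δ < δ_solid → spring does not go solid

NO, δ = 73.6 mm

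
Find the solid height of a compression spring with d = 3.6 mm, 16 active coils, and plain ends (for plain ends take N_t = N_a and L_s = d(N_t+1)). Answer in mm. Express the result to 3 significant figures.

61.2 mm

plain ends: N_t = N_a = 16
L_s = d·(N_t+1) = 3.6 × 17 = 61.2 mm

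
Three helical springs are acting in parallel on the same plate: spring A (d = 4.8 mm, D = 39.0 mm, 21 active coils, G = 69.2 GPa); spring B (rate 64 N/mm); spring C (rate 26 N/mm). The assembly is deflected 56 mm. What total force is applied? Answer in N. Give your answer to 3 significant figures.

5250 N

k_A = Gd⁴/(8D³N_a) = (69.2×10³)(4.8⁴)/(8·39.0³·21) = 3.6861 N/mm
Parallel: k_eq = 3.6861 + 64 + 26 = 93.686 N/mm
F = k_eq·δ = 93.686·56 = 5246.4 N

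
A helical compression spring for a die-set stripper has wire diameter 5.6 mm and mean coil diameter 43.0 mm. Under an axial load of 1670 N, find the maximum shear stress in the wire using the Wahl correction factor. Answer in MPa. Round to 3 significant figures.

1240 MPa

Spring index C = D/d = 43.0/5.6 = 7.6786
K_W = (4C−1)/(4C−4) + 0.615/C = 29.714/26.714 + 0.0801 = 1.1924
τ₀ = 8FD/(πd³) = 8·1670·43.0/(π·5.6³) = 574480/551.71 = 1041.3 MPa
τ_max = K·τ₀ = 1.1924 × 1041.3 = 1241.6 MPa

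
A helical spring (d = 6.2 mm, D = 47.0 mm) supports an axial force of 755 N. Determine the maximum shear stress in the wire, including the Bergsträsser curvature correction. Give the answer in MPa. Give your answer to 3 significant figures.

Spring index C = D/d = 47.0/6.2 = 7.5806
K_B = (4C+2)/(4C−3) = 32.323/27.323 = 1.1830
τ₀ = 8FD/(πd³) = 8·755·47.0/(π·6.2³) = 283880/748.73 = 379.15 MPa
τ_max = K·τ₀ = 1.1830 × 379.15 = 448.53 MPa

449 MPa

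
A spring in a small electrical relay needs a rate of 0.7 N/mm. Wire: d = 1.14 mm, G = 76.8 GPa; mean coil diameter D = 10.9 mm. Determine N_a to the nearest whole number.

18

N_a = Gd⁴/(8D³k) = (76.8×10³ × 1.14⁴)/(8 × 10.9³ × 0.7)
    = 129712 / 7252.16 = 17.89 → 18 coils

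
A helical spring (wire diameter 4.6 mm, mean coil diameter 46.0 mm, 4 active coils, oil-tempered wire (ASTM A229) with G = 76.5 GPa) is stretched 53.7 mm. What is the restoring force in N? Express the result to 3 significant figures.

591 N

k = Gd⁴/(8D³N_a) = (76.5×10³)(4.6⁴)/(8·46.0³·4) = 10.997 N/mm
F = k·δ = 10.997 × 53.7 = 590.53 N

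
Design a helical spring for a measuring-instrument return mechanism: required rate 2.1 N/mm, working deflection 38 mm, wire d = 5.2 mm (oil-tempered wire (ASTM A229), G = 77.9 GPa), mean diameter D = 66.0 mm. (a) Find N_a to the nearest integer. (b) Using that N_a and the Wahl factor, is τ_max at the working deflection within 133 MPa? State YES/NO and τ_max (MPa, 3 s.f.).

N_a = Gd⁴/(8D³k) = (77.9×10³)(5.2⁴)/(8·66.0³·2.1) = 11.79 → N_a = 12
Actual rate k = Gd⁴/(8D³·12) = 2.0637 N/mm
Working load F = kδ = 2.0637·38 = 78.421 N
C = 66.0/5.2 = 12.6923; K_W = (4C−1)/(4C−4)+0.615/C = 1.1126
τ_max = K_W·8FD/(πd³) = 1.1126·93.736 = 104.29 MPa
τ_max ≤ 133 MPa → acceptable

(a) 12 coils; (b) YES, τ_max = 104 MPa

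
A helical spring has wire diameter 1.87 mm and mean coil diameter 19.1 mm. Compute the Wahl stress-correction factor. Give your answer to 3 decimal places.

1.142

C = D/d = 19.1/1.87 = 10.2139
K_W = (4C−1)/(4C−4) + 0.615/C = 39.856/36.856 + 0.0602 = 1.1416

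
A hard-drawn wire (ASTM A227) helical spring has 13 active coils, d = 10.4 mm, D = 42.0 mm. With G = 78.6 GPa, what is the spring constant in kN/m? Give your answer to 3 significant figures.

119 kN/m

k = Gd⁴/(8D³N_a) = (78.6×10³ × 10.4⁴) / (8 × 42.0³ × 13)
  = 9.19509e+08 / 7.70515e+06 = 119.34 N/mm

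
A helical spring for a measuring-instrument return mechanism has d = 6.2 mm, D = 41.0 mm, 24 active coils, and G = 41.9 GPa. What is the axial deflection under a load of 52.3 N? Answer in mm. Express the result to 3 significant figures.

k = Gd⁴/(8D³N_a) = (41.9×10³)(6.2⁴)/(8·41.0³·24) = 4.6787 N/mm
δ = F/k = 52.3 / 4.6787 = 11.178 mm

11.2 mm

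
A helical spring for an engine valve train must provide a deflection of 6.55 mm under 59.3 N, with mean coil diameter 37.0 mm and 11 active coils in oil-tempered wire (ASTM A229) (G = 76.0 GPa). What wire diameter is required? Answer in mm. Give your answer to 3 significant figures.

4.80 mm

Required rate k = F/δ = 59.3/6.55 = 9.0534 N/mm
d = (8D³N_a·k / G)^(1/4) = (8·37.0³·11·9.0534 / (76.0×10³))^0.25
  = (530.99)^0.25 = 4.8003 mm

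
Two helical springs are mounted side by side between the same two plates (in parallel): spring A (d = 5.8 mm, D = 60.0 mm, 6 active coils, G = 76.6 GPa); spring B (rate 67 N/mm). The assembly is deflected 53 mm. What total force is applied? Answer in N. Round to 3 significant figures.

3990 N

k_A = Gd⁴/(8D³N_a) = (76.6×10³)(5.8⁴)/(8·60.0³·6) = 8.3608 N/mm
Parallel: k_eq = 8.3608 + 67 = 75.361 N/mm
F = k_eq·δ = 75.361·53 = 3994.1 N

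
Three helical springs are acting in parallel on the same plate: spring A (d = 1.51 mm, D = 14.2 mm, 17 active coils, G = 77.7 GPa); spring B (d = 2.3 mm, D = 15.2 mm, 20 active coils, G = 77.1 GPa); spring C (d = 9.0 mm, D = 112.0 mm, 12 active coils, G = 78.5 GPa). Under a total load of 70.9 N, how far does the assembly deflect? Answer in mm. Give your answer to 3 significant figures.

8.15 mm

k_A = Gd⁴/(8D³N_a) = (77.7×10³)(1.51⁴)/(8·14.2³·17) = 1.0373 N/mm
k_B = Gd⁴/(8D³N_a) = (77.1×10³)(2.3⁴)/(8·15.2³·20) = 3.8399 N/mm
k_C = Gd⁴/(8D³N_a) = (78.5×10³)(9.0⁴)/(8·112.0³·12) = 3.8187 N/mm
Parallel: k_eq = 1.0373 + 3.8399 + 3.8187 = 8.6959 N/mm
δ = F/k_eq = 70.9/8.6959 = 8.1533 mm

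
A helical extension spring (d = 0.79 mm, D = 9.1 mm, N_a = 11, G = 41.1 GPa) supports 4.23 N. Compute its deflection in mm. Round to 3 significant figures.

17.5 mm

k = Gd⁴/(8D³N_a) = (41.1×10³)(0.79⁴)/(8·9.1³·11) = 0.2414 N/mm
δ = F/k = 4.23 / 0.2414 = 17.523 mm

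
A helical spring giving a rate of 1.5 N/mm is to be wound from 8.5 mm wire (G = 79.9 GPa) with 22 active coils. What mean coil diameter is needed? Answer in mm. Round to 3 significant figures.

116 mm

D = (Gd⁴/(8N_a·k))^(1/3) = (79.9×10³·8.5⁴/(8·22·1.5))^(1/3)
  = (1.57986e+06)^(1/3) = 116.4679 mm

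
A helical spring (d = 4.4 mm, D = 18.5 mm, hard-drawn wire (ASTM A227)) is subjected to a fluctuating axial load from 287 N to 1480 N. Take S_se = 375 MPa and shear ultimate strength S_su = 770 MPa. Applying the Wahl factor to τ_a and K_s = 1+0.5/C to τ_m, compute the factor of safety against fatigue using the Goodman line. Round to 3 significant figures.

0.520

C = D/d = 18.5/4.4 = 4.2045; K_W = (4C−1)/(4C−4)+0.615/C = 1.3803; K_s = 1+0.5/C = 1.1189
F_a = (F_max−F_min)/2 = 596.5 N; F_m = (F_max+F_min)/2 = 883.5 N
τ_a = K_W·8F_aD/(πd³) = 1.3803 × 329.89 = 455.35 MPa
τ_m = K_s·8F_mD/(πd³) = 1.1189 × 488.61 = 546.71 MPa
Goodman: 1/n_f = τ_a/S_se + τ_m/S_su = 455.35/375 + 546.71/770 = 1.21426 + 0.71002 = 1.9243
n_f = 1/1.9243 = 0.5197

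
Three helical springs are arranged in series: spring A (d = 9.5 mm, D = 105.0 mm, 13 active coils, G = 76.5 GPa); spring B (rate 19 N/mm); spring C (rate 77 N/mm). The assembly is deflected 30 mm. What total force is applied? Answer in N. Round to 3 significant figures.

116 N

k_A = Gd⁴/(8D³N_a) = (76.5×10³)(9.5⁴)/(8·105.0³·13) = 5.1755 N/mm
Series: 1/k_eq = 1/5.1755 + 1/19 + 1/77 = 0.25884; k_eq = 3.8635 N/mm
F = k_eq·δ = 3.8635·30 = 115.9 N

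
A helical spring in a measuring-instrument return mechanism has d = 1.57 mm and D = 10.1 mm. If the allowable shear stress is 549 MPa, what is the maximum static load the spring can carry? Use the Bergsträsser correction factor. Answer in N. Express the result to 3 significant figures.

67.7 N

C = D/d = 10.1/1.57 = 6.4331
K_B = (4C+2)/(4C−3) = 27.732/22.732 = 1.2199
τ_max = K·8FD/(πd³) → F_max = τ_allow·πd³/(8DK)
F_max = 549·π·1.57³/(8·10.1·1.2199) = 6674.5/98.572 = 67.712 N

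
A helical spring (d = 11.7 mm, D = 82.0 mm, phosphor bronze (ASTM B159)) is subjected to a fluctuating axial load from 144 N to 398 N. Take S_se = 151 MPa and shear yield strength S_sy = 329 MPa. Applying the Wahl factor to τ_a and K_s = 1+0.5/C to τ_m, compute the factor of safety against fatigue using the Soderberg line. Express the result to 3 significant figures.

4.03

C = D/d = 82.0/11.7 = 7.0085; K_W = (4C−1)/(4C−4)+0.615/C = 1.2126; K_s = 1+0.5/C = 1.0713
F_a = (F_max−F_min)/2 = 127 N; F_m = (F_max+F_min)/2 = 271 N
τ_a = K_W·8F_aD/(πd³) = 1.2126 × 16.558 = 20.077 MPa
τ_m = K_s·8F_mD/(πd³) = 1.0713 × 35.332 = 37.852 MPa
Soderberg: 1/n_f = τ_a/S_se + τ_m/S_sy = 20.077/151 + 37.852/329 = 0.13296 + 0.11505 = 0.24802
n_f = 1/0.24802 = 4.032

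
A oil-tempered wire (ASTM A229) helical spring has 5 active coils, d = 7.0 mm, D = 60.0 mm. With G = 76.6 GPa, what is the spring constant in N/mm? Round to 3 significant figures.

k = Gd⁴/(8D³N_a) = (76.6×10³ × 7.0⁴) / (8 × 60.0³ × 5)
  = 1.83917e+08 / 8.64e+06 = 21.287 N/mm

21.3 N/mm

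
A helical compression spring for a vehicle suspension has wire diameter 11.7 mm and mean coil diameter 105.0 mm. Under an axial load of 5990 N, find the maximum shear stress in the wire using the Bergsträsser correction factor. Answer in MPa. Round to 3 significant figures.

1150 MPa

Spring index C = D/d = 105.0/11.7 = 8.9744
K_B = (4C+2)/(4C−3) = 37.897/32.897 = 1.1520
τ₀ = 8FD/(πd³) = 8·5990·105.0/(π·11.7³) = 5.0316e+06/5031.6 = 1000 MPa
τ_max = K·τ₀ = 1.1520 × 1000 = 1152 MPa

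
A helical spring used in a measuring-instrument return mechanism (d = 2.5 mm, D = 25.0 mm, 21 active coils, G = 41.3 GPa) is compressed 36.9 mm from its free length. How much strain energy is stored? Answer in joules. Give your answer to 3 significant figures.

0.418 J

k = Gd⁴/(8D³N_a) = (41.3×10³)(2.5⁴)/(8·25.0³·21) = 0.61458 N/mm
U = ½kδ² = 0.5 × 0.61458 × 36.9² = 418.41 N·mm = 0.41841 J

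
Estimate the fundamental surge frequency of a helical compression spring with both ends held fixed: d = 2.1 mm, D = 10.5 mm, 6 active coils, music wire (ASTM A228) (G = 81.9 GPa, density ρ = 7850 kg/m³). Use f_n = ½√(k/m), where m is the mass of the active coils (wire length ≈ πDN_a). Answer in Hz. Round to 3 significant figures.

1150 Hz

k = Gd⁴/(8D³N_a) = (81.9×10³)(2.1⁴)/(8·10.5³·6) = 28.665 N/mm = 28665 N/m
Wire length L = πDN_a = π·10.5·6 = 197.92 mm
m = ρ·(πd²/4)·L = 7850 × 3.4636×10⁻⁶ m² × 0.19792 m = 0.0053813 kg
f_n = ½√(k/m) = 0.5·√(28665/0.0053813) = 0.5·√(5.3268e+06) = 1154 Hz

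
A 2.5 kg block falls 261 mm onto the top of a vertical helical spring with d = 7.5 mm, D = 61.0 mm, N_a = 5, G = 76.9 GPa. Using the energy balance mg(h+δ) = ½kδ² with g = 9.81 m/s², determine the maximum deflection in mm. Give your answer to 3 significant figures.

k = Gd⁴/(8D³N_a) = (76.9×10³)(7.5⁴)/(8·61.0³·5) = 26.799 N/mm
W = mg = 2.5 × 9.81 = 24.525 N
½kδ² − Wδ − Wh = 0 → δ = (W + √(W² + 2kWh))/k
δ = (24.525 + √(601.48 + 343085))/26.799 = (24.525 + 586.25)/26.799 = 22.791 mm

22.8 mm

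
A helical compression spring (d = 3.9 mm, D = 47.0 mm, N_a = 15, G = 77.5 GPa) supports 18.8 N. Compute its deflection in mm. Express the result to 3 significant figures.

13.1 mm

k = Gd⁴/(8D³N_a) = (77.5×10³)(3.9⁴)/(8·47.0³·15) = 1.4391 N/mm
δ = F/k = 18.8 / 1.4391 = 13.064 mm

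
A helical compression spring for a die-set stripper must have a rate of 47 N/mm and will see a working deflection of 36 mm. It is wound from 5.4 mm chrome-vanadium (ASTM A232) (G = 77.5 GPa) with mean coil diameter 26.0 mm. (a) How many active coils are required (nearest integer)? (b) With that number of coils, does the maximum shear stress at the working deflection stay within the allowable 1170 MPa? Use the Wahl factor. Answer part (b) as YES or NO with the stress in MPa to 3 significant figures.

N_a = Gd⁴/(8D³k) = (77.5×10³)(5.4⁴)/(8·26.0³·47) = 9.972 → N_a = 10
Actual rate k = Gd⁴/(8D³·10) = 46.867 N/mm
Working load F = kδ = 46.867·36 = 1687.2 N
C = 26.0/5.4 = 4.8148; K_W = (4C−1)/(4C−4)+0.615/C = 1.3243
τ_max = K_W·8FD/(πd³) = 1.3243·709.42 = 939.5 MPa
τ_max ≤ 1170 MPa → acceptable

(a) 10 coils; (b) YES, τ_max = 940 MPa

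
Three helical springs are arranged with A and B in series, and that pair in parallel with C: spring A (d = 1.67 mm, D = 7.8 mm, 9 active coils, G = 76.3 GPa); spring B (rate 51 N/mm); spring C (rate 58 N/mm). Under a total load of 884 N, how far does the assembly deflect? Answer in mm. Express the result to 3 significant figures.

k_A = Gd⁴/(8D³N_a) = (76.3×10³)(1.67⁴)/(8·7.8³·9) = 17.369 N/mm
Springs A,B series: k_AB = 1/(1/17.369+1/51) = 12.956 N/mm; parallel with C: k_eq = 12.956+58 = 70.956 N/mm
δ = F/k_eq = 884/70.956 = 12.458 mm

12.5 mm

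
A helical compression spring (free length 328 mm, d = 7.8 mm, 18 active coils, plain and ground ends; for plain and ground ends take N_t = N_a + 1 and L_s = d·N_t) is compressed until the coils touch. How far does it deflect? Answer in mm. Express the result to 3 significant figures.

N_t = 19; L_s = 7.8·19 = 148.2 mm
δ_solid = L₀ − L_s = 328 − 148.2 = 179.8 mm

180 mm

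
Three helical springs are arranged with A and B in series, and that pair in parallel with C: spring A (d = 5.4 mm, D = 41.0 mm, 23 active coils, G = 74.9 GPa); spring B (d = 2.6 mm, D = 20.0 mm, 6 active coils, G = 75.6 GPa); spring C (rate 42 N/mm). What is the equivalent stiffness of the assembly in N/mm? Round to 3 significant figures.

k_A = Gd⁴/(8D³N_a) = (74.9×10³)(5.4⁴)/(8·41.0³·23) = 5.0221 N/mm
k_B = Gd⁴/(8D³N_a) = (75.6×10³)(2.6⁴)/(8·20.0³·6) = 8.9967 N/mm
Springs A,B series: k_AB = 1/(1/5.0221+1/8.9967) = 3.223 N/mm; parallel with C: k_eq = 3.223+42 = 45.223 N/mm

45.2 N/mm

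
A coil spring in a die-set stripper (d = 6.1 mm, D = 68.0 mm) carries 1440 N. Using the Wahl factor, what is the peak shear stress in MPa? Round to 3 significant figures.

1240 MPa

Spring index C = D/d = 68.0/6.1 = 11.1475
K_W = (4C−1)/(4C−4) + 0.615/C = 43.590/40.590 + 0.0552 = 1.1291
τ₀ = 8FD/(πd³) = 8·1440·68.0/(π·6.1³) = 783360/713.08 = 1098.6 MPa
τ_max = K·τ₀ = 1.1291 × 1098.6 = 1240.4 MPa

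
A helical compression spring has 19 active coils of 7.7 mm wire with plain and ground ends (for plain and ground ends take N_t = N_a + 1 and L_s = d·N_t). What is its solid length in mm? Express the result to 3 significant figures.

plain and ground ends: N_t = N_a + 1 = 19 + 1 = 20
L_s = d·N_t = 7.7 × 20 = 154 mm

154 mm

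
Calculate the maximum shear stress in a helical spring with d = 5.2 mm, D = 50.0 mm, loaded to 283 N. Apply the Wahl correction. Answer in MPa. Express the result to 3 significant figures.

295 MPa

Spring index C = D/d = 50.0/5.2 = 9.6154
K_W = (4C−1)/(4C−4) + 0.615/C = 37.462/34.462 + 0.0640 = 1.1510
τ₀ = 8FD/(πd³) = 8·283·50.0/(π·5.2³) = 113200/441.73 = 256.26 MPa
τ_max = K·τ₀ = 1.1510 × 256.26 = 294.96 MPa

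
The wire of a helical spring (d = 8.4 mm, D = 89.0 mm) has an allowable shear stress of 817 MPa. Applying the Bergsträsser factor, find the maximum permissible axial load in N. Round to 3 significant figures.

C = D/d = 89.0/8.4 = 10.5952
K_B = (4C+2)/(4C−3) = 44.381/39.381 = 1.1270
τ_max = K·8FD/(πd³) → F_max = τ_allow·πd³/(8DK)
F_max = 817·π·8.4³/(8·89.0·1.1270) = 1.5213e+06/802.4 = 1895.9 N

1900 N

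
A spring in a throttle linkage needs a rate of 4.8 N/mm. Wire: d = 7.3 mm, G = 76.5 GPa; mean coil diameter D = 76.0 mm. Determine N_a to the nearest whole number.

N_a = Gd⁴/(8D³k) = (76.5×10³ × 7.3⁴)/(8 × 76.0³ × 4.8)
    = 2.17247e+08 / 1.68567e+07 = 12.89 → 13 coils

13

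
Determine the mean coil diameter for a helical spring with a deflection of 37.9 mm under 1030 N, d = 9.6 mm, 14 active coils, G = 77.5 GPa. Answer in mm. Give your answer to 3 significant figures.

60.0 mm

Required rate k = F/δ = 1030/37.9 = 27.177 N/mm
D = (Gd⁴/(8N_a·k))^(1/3) = (77.5×10³·9.6⁴/(8·14·27.177))^(1/3)
  = (216257)^(1/3) = 60.0238 mm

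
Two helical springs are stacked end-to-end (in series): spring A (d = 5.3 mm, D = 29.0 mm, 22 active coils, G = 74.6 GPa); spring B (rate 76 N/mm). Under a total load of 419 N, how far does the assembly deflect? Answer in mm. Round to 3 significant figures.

k_A = Gd⁴/(8D³N_a) = (74.6×10³)(5.3⁴)/(8·29.0³·22) = 13.713 N/mm
Series: 1/k_eq = 1/13.713 + 1/76 = 0.086081; k_eq = 11.617 N/mm
δ = F/k_eq = 419/11.617 = 36.068 mm

36.1 mm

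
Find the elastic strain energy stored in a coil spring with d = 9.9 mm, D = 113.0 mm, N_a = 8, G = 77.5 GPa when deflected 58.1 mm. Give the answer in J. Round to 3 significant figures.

13.6 J

k = Gd⁴/(8D³N_a) = (77.5×10³)(9.9⁴)/(8·113.0³·8) = 8.0617 N/mm
U = ½kδ² = 0.5 × 8.0617 × 58.1² = 13607 N·mm = 13.607 J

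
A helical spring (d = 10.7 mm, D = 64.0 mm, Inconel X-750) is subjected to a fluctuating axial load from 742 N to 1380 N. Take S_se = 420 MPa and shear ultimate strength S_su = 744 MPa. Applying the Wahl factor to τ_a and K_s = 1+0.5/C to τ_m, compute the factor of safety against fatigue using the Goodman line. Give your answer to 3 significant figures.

3.01

C = D/d = 64.0/10.7 = 5.9813; K_W = (4C−1)/(4C−4)+0.615/C = 1.2534; K_s = 1+0.5/C = 1.0836
F_a = (F_max−F_min)/2 = 319 N; F_m = (F_max+F_min)/2 = 1061 N
τ_a = K_W·8F_aD/(πd³) = 1.2534 × 42.438 = 53.192 MPa
τ_m = K_s·8F_mD/(πd³) = 1.0836 × 141.15 = 152.95 MPa
Goodman: 1/n_f = τ_a/S_se + τ_m/S_su = 53.192/420 + 152.95/744 = 0.12665 + 0.20558 = 0.33223
n_f = 1/0.33223 = 3.01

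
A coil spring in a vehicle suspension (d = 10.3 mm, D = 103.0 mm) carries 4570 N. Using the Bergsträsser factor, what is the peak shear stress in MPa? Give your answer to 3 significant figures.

1250 MPa

Spring index C = D/d = 103.0/10.3 = 10.0000
K_B = (4C+2)/(4C−3) = 42.000/37.000 = 1.1351
τ₀ = 8FD/(πd³) = 8·4570·103.0/(π·10.3³) = 3.76568e+06/3432.9 = 1096.9 MPa
τ_max = K·τ₀ = 1.1351 × 1096.9 = 1245.2 MPa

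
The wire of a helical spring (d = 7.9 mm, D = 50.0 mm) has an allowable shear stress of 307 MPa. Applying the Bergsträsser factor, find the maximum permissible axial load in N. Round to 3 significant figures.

971 N

C = D/d = 50.0/7.9 = 6.3291
K_B = (4C+2)/(4C−3) = 27.316/22.316 = 1.2240
τ_max = K·8FD/(πd³) → F_max = τ_allow·πd³/(8DK)
F_max = 307·π·7.9³/(8·50.0·1.2240) = 4.7552e+05/489.62 = 971.2 N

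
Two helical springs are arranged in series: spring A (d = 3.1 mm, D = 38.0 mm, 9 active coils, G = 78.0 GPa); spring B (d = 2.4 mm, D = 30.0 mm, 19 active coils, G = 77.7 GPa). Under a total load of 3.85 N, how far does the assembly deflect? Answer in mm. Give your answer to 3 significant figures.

k_A = Gd⁴/(8D³N_a) = (78.0×10³)(3.1⁴)/(8·38.0³·9) = 1.8233 N/mm
k_B = Gd⁴/(8D³N_a) = (77.7×10³)(2.4⁴)/(8·30.0³·19) = 0.62814 N/mm
Series: 1/k_eq = 1/1.8233 + 1/0.62814 = 2.1404; k_eq = 0.46719 N/mm
δ = F/k_eq = 3.85/0.46719 = 8.2407 mm

8.24 mm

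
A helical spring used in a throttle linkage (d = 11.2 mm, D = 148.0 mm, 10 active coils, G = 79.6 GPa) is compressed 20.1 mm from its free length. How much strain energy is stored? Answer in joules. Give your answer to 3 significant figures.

k = Gd⁴/(8D³N_a) = (79.6×10³)(11.2⁴)/(8·148.0³·10) = 4.8296 N/mm
U = ½kδ² = 0.5 × 4.8296 × 20.1² = 975.6 N·mm = 0.9756 J

0.976 J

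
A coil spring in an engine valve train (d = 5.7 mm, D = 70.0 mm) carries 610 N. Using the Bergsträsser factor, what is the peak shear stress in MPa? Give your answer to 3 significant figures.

Spring index C = D/d = 70.0/5.7 = 12.2807
K_B = (4C+2)/(4C−3) = 51.123/46.123 = 1.1084
τ₀ = 8FD/(πd³) = 8·610·70.0/(π·5.7³) = 341600/581.8 = 587.14 MPa
τ_max = K·τ₀ = 1.1084 × 587.14 = 650.79 MPa

651 MPa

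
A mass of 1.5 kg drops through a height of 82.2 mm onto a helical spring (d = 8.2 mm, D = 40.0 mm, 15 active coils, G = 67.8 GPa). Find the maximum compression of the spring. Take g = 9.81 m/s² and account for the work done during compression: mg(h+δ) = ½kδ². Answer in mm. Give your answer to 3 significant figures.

8.16 mm

k = Gd⁴/(8D³N_a) = (67.8×10³)(8.2⁴)/(8·40.0³·15) = 39.914 N/mm
W = mg = 1.5 × 9.81 = 14.715 N
½kδ² − Wδ − Wh = 0 → δ = (W + √(W² + 2kWh))/k
δ = (14.715 + √(216.53 + 96557.5))/39.914 = (14.715 + 311.09)/39.914 = 8.1626 mm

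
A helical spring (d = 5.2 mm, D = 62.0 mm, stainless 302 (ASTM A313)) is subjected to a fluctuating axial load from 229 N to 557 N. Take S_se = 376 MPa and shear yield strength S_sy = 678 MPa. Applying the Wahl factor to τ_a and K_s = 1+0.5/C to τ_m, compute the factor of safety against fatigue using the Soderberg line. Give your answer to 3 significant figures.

0.815

C = D/d = 62.0/5.2 = 11.9231; K_W = (4C−1)/(4C−4)+0.615/C = 1.1202; K_s = 1+0.5/C = 1.0419
F_a = (F_max−F_min)/2 = 164 N; F_m = (F_max+F_min)/2 = 393 N
τ_a = K_W·8F_aD/(πd³) = 1.1202 × 184.15 = 206.29 MPa
τ_m = K_s·8F_mD/(πd³) = 1.0419 × 441.28 = 459.79 MPa
Soderberg: 1/n_f = τ_a/S_se + τ_m/S_sy = 206.29/376 + 459.79/678 = 0.54864 + 0.67815 = 1.2268
n_f = 1/1.2268 = 0.8151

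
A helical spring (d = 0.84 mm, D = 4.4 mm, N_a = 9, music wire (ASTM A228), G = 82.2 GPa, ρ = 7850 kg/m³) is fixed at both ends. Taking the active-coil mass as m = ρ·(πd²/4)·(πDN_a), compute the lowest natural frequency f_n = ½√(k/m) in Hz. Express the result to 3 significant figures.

1760 Hz

k = Gd⁴/(8D³N_a) = (82.2×10³)(0.84⁴)/(8·4.4³·9) = 6.6727 N/mm = 6672.7 N/m
Wire length L = πDN_a = π·4.4·9 = 124.41 mm
m = ρ·(πd²/4)·L = 7850 × 0.55418×10⁻⁶ m² × 0.12441 m = 0.00054121 kg
f_n = ½√(k/m) = 0.5·√(6672.7/0.00054121) = 0.5·√(1.2329e+07) = 1755.6 Hz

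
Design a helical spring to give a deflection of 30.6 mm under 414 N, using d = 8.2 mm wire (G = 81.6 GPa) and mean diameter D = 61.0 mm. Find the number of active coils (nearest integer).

Required rate k = F/δ = 414/30.6 = 13.529 N/mm
N_a = Gd⁴/(8D³k) = (81.6×10³ × 8.2⁴)/(8 × 61.0³ × 13.529)
    = 3.68931e+08 / 2.45674e+07 = 15.02 → 15 coils

15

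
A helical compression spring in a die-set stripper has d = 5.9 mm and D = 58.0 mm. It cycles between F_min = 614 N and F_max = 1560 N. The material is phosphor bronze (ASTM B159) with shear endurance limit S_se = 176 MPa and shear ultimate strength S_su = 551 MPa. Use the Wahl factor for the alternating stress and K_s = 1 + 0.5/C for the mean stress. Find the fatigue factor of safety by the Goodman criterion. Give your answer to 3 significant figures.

C = D/d = 58.0/5.9 = 9.8305; K_W = (4C−1)/(4C−4)+0.615/C = 1.1475; K_s = 1+0.5/C = 1.0509
F_a = (F_max−F_min)/2 = 473 N; F_m = (F_max+F_min)/2 = 1087 N
τ_a = K_W·8F_aD/(πd³) = 1.1475 × 340.15 = 390.32 MPa
τ_m = K_s·8F_mD/(πd³) = 1.0509 × 781.7 = 821.46 MPa
Goodman: 1/n_f = τ_a/S_se + τ_m/S_su = 390.32/176 + 821.46/551 = 2.21774 + 1.49086 = 3.7086
n_f = 1/3.7086 = 0.2696

0.270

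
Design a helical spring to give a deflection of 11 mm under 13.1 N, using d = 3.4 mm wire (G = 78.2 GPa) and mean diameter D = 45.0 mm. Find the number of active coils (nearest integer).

Required rate k = F/δ = 13.1/11 = 1.1909 N/mm
N_a = Gd⁴/(8D³k) = (78.2×10³ × 3.4⁴)/(8 × 45.0³ × 1.1909)
    = 1.04501e+07 / 868173 = 12.04 → 12 coils

12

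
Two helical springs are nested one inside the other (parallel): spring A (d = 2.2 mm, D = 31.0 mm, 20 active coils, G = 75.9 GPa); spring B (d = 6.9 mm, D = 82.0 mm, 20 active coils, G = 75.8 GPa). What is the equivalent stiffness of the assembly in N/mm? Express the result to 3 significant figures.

2.32 N/mm

k_A = Gd⁴/(8D³N_a) = (75.9×10³)(2.2⁴)/(8·31.0³·20) = 0.37302 N/mm
k_B = Gd⁴/(8D³N_a) = (75.8×10³)(6.9⁴)/(8·82.0³·20) = 1.9476 N/mm
Parallel: k_eq = 0.37302 + 1.9476 = 2.3206 N/mm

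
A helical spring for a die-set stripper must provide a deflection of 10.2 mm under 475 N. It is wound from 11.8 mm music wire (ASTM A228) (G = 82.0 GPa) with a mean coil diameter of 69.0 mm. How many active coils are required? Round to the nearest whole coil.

Required rate k = F/δ = 475/10.2 = 46.569 N/mm
N_a = Gd⁴/(8D³k) = (82.0×10³ × 11.8⁴)/(8 × 69.0³ × 46.569)
    = 1.5898e+09 / 1.22386e+08 = 12.99 → 13 coils

13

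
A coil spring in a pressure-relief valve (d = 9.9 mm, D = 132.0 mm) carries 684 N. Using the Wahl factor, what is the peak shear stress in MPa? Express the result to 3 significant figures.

Spring index C = D/d = 132.0/9.9 = 13.3333
K_W = (4C−1)/(4C−4) + 0.615/C = 52.333/49.333 + 0.0461 = 1.1069
τ₀ = 8FD/(πd³) = 8·684·132.0/(π·9.9³) = 722304/3048.3 = 236.95 MPa
τ_max = K·τ₀ = 1.1069 × 236.95 = 262.29 MPa

262 MPa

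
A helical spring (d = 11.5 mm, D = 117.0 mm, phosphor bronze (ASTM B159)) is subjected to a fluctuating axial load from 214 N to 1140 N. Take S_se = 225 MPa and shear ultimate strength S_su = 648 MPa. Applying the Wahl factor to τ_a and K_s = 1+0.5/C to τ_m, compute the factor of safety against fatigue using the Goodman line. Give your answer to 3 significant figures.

C = D/d = 117.0/11.5 = 10.1739; K_W = (4C−1)/(4C−4)+0.615/C = 1.1422; K_s = 1+0.5/C = 1.0491
F_a = (F_max−F_min)/2 = 463 N; F_m = (F_max+F_min)/2 = 677 N
τ_a = K_W·8F_aD/(πd³) = 1.1422 × 90.701 = 103.6 MPa
τ_m = K_s·8F_mD/(πd³) = 1.0491 × 132.62 = 139.14 MPa
Goodman: 1/n_f = τ_a/S_se + τ_m/S_su = 103.6/225 + 139.14/648 = 0.46044 + 0.21472 = 0.67517
n_f = 1/0.67517 = 1.481

1.48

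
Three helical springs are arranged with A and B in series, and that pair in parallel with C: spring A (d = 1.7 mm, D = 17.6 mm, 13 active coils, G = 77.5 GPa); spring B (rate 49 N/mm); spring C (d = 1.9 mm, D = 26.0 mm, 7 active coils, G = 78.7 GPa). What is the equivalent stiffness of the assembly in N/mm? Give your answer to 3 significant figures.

2.16 N/mm

k_A = Gd⁴/(8D³N_a) = (77.5×10³)(1.7⁴)/(8·17.6³·13) = 1.1416 N/mm
k_C = Gd⁴/(8D³N_a) = (78.7×10³)(1.9⁴)/(8·26.0³·7) = 1.042 N/mm
Springs A,B series: k_AB = 1/(1/1.1416+1/49) = 1.1156 N/mm; parallel with C: k_eq = 1.1156+1.042 = 2.1577 N/mm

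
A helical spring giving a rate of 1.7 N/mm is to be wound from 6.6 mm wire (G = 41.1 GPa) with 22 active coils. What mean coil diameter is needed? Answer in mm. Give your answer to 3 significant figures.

63.9 mm

D = (Gd⁴/(8N_a·k))^(1/3) = (41.1×10³·6.6⁴/(8·22·1.7))^(1/3)
  = (260649)^(1/3) = 63.8781 mm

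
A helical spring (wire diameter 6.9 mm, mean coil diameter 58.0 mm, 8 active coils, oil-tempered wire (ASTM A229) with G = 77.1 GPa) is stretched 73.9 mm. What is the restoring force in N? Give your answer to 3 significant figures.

1030 N

k = Gd⁴/(8D³N_a) = (77.1×10³)(6.9⁴)/(8·58.0³·8) = 13.995 N/mm
F = k·δ = 13.995 × 73.9 = 1034.3 N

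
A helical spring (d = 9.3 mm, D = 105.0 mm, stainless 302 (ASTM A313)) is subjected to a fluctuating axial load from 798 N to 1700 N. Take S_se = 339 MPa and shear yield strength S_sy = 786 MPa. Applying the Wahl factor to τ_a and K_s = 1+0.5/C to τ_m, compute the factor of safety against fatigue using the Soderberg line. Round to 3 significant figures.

C = D/d = 105.0/9.3 = 11.2903; K_W = (4C−1)/(4C−4)+0.615/C = 1.1274; K_s = 1+0.5/C = 1.0443
F_a = (F_max−F_min)/2 = 451 N; F_m = (F_max+F_min)/2 = 1249 N
τ_a = K_W·8F_aD/(πd³) = 1.1274 × 149.92 = 169.01 MPa
τ_m = K_s·8F_mD/(πd³) = 1.0443 × 415.19 = 433.57 MPa
Soderberg: 1/n_f = τ_a/S_se + τ_m/S_sy = 169.01/339 + 433.57/786 = 0.49856 + 0.55162 = 1.0502
n_f = 1/1.0502 = 0.9522

0.952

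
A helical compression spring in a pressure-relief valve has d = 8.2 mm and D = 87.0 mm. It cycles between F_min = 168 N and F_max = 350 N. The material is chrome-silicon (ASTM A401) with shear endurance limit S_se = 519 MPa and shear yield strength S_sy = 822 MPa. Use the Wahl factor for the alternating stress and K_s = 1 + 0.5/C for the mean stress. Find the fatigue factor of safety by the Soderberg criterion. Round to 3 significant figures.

C = D/d = 87.0/8.2 = 10.6098; K_W = (4C−1)/(4C−4)+0.615/C = 1.1360; K_s = 1+0.5/C = 1.0471
F_a = (F_max−F_min)/2 = 91 N; F_m = (F_max+F_min)/2 = 259 N
τ_a = K_W·8F_aD/(πd³) = 1.1360 × 36.564 = 41.538 MPa
τ_m = K_s·8F_mD/(πd³) = 1.0471 × 104.07 = 108.97 MPa
Soderberg: 1/n_f = τ_a/S_se + τ_m/S_sy = 41.538/519 + 108.97/822 = 0.08003 + 0.13257 = 0.2126
n_f = 1/0.2126 = 4.704

4.70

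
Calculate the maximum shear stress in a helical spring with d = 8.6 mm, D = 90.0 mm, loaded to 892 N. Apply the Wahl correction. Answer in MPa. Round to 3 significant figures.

366 MPa

Spring index C = D/d = 90.0/8.6 = 10.4651
K_W = (4C−1)/(4C−4) + 0.615/C = 40.860/37.860 + 0.0588 = 1.1380
τ₀ = 8FD/(πd³) = 8·892·90.0/(π·8.6³) = 642240/1998.2 = 321.4 MPa
τ_max = K·τ₀ = 1.1380 × 321.4 = 365.76 MPa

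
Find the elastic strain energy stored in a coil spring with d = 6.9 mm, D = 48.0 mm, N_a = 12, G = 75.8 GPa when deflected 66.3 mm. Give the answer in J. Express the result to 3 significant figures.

35.6 J

k = Gd⁴/(8D³N_a) = (75.8×10³)(6.9⁴)/(8·48.0³·12) = 16.183 N/mm
U = ½kδ² = 0.5 × 16.183 × 66.3² = 35569 N·mm = 35.569 J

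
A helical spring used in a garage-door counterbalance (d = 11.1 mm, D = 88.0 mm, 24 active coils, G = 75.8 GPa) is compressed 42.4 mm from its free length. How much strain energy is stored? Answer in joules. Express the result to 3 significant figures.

k = Gd⁴/(8D³N_a) = (75.8×10³)(11.1⁴)/(8·88.0³·24) = 8.7945 N/mm
U = ½kδ² = 0.5 × 8.7945 × 42.4² = 7905.2 N·mm = 7.9052 J

7.91 J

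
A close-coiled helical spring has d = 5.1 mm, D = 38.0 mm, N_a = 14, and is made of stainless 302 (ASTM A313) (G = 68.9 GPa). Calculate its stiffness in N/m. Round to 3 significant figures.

k = Gd⁴/(8D³N_a) = (68.9×10³ × 5.1⁴) / (8 × 38.0³ × 14)
  = 4.66122e+07 / 6.14566e+06 = 7.5846 N/mm = 7584.6 N/m

7580 N/m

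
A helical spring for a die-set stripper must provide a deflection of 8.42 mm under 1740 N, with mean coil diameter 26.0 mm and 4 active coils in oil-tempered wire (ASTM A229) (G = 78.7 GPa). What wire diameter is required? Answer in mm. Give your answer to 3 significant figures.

6.20 mm

Required rate k = F/δ = 1740/8.42 = 206.65 N/mm
d = (8D³N_a·k / G)^(1/4) = (8·26.0³·4·206.65 / (78.7×10³))^0.25
  = (1476.8)^0.25 = 6.1992 mm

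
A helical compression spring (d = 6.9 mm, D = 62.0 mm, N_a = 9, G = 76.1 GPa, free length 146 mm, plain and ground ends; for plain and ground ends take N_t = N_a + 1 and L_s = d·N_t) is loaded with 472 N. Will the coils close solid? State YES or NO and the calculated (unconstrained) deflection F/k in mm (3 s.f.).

NO, δ = 47.0 mm

k = Gd⁴/(8D³N_a) = (76.1×10³)(6.9⁴)/(8·62.0³·9) = 10.052 N/mm
N_t = 10; L_s = 6.9·10 = 69 mm; δ_solid = L₀ − L_s = 146 − 69 = 77 mm
δ = F/k = 472/10.052 = 46.954 mm
δ < δ_solid → spring does not go solid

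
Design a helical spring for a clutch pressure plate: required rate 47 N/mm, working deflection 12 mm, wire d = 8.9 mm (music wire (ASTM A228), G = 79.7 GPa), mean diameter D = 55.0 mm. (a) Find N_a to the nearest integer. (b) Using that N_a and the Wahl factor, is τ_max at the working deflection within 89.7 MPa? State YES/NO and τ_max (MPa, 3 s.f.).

(a) 8 coils; (b) NO, τ_max = 139 MPa

N_a = Gd⁴/(8D³k) = (79.7×10³)(8.9⁴)/(8·55.0³·47) = 7.994 → N_a = 8
Actual rate k = Gd⁴/(8D³·8) = 46.962 N/mm
Working load F = kδ = 46.962·12 = 563.55 N
C = 55.0/8.9 = 6.1798; K_W = (4C−1)/(4C−4)+0.615/C = 1.2443
τ_max = K_W·8FD/(πd³) = 1.2443·111.96 = 139.31 MPa
τ_max > 89.7 MPa → exceeds allowable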